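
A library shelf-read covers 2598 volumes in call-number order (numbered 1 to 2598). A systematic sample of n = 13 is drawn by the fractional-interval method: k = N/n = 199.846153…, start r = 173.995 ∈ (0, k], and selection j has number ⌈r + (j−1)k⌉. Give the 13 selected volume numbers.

174, 374, 574, 774, 974, 1174, 1374, 1573, 1773, 1973, 2173, 2373, 2573

j=1: r + 0k = 173.995 → ⌈·⌉ = 174
j=2: r + 1k = 373.841153… → ⌈·⌉ = 374
j=3: r + 2k = 573.687307… → ⌈·⌉ = 574
j=4: r + 3k = 773.533461… → ⌈·⌉ = 774
j=5: r + 4k = 973.379615… → ⌈·⌉ = 974
j=6: r + 5k = 1173.225769… → ⌈·⌉ = 1174
j=7: r + 6k = 1373.071923… → ⌈·⌉ = 1374
j=8: r + 7k = 1572.918076… → ⌈·⌉ = 1573
j=9: r + 8k = 1772.764230… → ⌈·⌉ = 1773
j=10: r + 9k = 1972.610384… → ⌈·⌉ = 1973
j=11: r + 10k = 2172.456538… → ⌈·⌉ = 2173
j=12: r + 11k = 2372.302692… → ⌈·⌉ = 2373
j=13: r + 12k = 2572.148846… → ⌈·⌉ = 2573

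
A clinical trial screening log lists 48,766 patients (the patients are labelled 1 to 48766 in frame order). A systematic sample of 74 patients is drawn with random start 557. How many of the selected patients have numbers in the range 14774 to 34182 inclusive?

30

k = 48766/74 = 659
First selection ≥ 14774: 557 + ⌈(14774−557)/659⌉·659 = 557 + 22×659 = 15055
Last selection ≤ 34182: 557 + ⌊(34182−557)/659⌋·659 = 557 + 51×659 = 34166
Count = 51 − 22 + 1 = 30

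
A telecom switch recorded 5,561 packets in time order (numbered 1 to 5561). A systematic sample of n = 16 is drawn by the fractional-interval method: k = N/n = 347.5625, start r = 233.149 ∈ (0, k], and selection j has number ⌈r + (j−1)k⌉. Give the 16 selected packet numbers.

j=1: r + 0k = 233.149 → ⌈·⌉ = 234
j=2: r + 1k = 580.7115 → ⌈·⌉ = 581
j=3: r + 2k = 928.274 → ⌈·⌉ = 929
j=4: r + 3k = 1275.8365 → ⌈·⌉ = 1276
j=5: r + 4k = 1623.399 → ⌈·⌉ = 1624
j=6: r + 5k = 1970.9615 → ⌈·⌉ = 1971
j=7: r + 6k = 2318.524 → ⌈·⌉ = 2319
j=8: r + 7k = 2666.0865 → ⌈·⌉ = 2667
j=9: r + 8k = 3013.649 → ⌈·⌉ = 3014
j=10: r + 9k = 3361.2115 → ⌈·⌉ = 3362
j=11: r + 10k = 3708.774 → ⌈·⌉ = 3709
j=12: r + 11k = 4056.3365 → ⌈·⌉ = 4057
j=13: r + 12k = 4403.899 → ⌈·⌉ = 4404
j=14: r + 13k = 4751.4615 → ⌈·⌉ = 4752
j=15: r + 14k = 5099.024 → ⌈·⌉ = 5100
j=16: r + 15k = 5446.5865 → ⌈·⌉ = 5447

234, 581, 929, 1276, 1624, 1971, 2319, 2667, 3014, 3362, 3709, 4057, 4404, 4752, 5100, 5447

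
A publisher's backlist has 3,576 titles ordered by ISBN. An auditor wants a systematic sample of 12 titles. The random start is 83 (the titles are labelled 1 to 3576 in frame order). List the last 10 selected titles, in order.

k = N/n = 3576/12 = 298
3rd selection = 83 + 2×298 = 679
4th: 679 + 298 = 977
5th: 977 + 298 = 1275
6th: 1275 + 298 = 1573
7th: 1573 + 298 = 1871
8th: 1871 + 298 = 2169
9th: 2169 + 298 = 2467
10th: 2467 + 298 = 2765
11th: 2765 + 298 = 3063
12th: 3063 + 298 = 3361

679, 977, 1275, 1573, 1871, 2169, 2467, 2765, 3063, 3361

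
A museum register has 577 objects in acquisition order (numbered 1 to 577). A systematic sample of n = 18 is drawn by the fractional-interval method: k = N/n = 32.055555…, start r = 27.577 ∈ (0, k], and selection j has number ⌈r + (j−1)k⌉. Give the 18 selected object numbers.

28, 60, 92, 124, 156, 188, 220, 252, 285, 317, 349, 381, 413, 445, 477, 509, 541, 573

j=1: r + 0k = 27.577 → ⌈·⌉ = 28
j=2: r + 1k = 59.632555… → ⌈·⌉ = 60
j=3: r + 2k = 91.688111… → ⌈·⌉ = 92
j=4: r + 3k = 123.743666… → ⌈·⌉ = 124
j=5: r + 4k = 155.799222… → ⌈·⌉ = 156
j=6: r + 5k = 187.854777… → ⌈·⌉ = 188
j=7: r + 6k = 219.910333… → ⌈·⌉ = 220
j=8: r + 7k = 251.965888… → ⌈·⌉ = 252
j=9: r + 8k = 284.021444… → ⌈·⌉ = 285
j=10: r + 9k = 316.077 → ⌈·⌉ = 317
j=11: r + 10k = 348.132555… → ⌈·⌉ = 349
j=12: r + 11k = 380.188111… → ⌈·⌉ = 381
j=13: r + 12k = 412.243666… → ⌈·⌉ = 413
j=14: r + 13k = 444.299222… → ⌈·⌉ = 445
j=15: r + 14k = 476.354777… → ⌈·⌉ = 477
j=16: r + 15k = 508.410333… → ⌈·⌉ = 509
j=17: r + 16k = 540.465888… → ⌈·⌉ = 541
j=18: r + 17k = 572.521444… → ⌈·⌉ = 573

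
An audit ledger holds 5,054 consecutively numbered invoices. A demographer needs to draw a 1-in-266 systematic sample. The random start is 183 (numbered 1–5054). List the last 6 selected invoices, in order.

14th selection = 183 + 13×266 = 3641
15th: 3641 + 266 = 3907
16th: 3907 + 266 = 4173
17th: 4173 + 266 = 4439
18th: 4439 + 266 = 4705
19th: 4705 + 266 = 4971

3641, 3907, 4173, 4439, 4705, 4971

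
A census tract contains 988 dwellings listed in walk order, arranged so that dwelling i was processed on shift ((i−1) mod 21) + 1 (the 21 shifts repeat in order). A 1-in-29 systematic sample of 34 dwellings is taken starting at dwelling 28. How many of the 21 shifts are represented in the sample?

Consecutive selections differ by k = 29, so their shift numbers differ by 29 mod 21 = 8.
gcd(29, 21) = 1, so the sample visits 21/1 = 21 distinct residues mod 21.
Start 28 is shift 7; the shifts hit are 1, 2, 3, 4, 5, 6, 7, 8, 9, 10, 11, 12, 13, 14, 15, 16, 17, 18, 19, 20, 21.

21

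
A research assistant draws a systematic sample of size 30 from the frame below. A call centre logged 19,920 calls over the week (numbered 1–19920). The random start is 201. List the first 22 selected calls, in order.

k = N/n = 19920/30 = 664
call 1: 201
call 2: 201 + 664 = 865
call 3: 865 + 664 = 1529
call 4: 1529 + 664 = 2193
call 5: 2193 + 664 = 2857
call 6: 2857 + 664 = 3521
call 7: 3521 + 664 = 4185
call 8: 4185 + 664 = 4849
call 9: 4849 + 664 = 5513
call 10: 5513 + 664 = 6177
call 11: 6177 + 664 = 6841
call 12: 6841 + 664 = 7505
call 13: 7505 + 664 = 8169
call 14: 8169 + 664 = 8833
call 15: 8833 + 664 = 9497
call 16: 9497 + 664 = 10161
call 17: 10161 + 664 = 10825
call 18: 10825 + 664 = 11489
call 19: 11489 + 664 = 12153
call 20: 12153 + 664 = 12817
call 21: 12817 + 664 = 13481
call 22: 13481 + 664 = 14145

201, 865, 1529, 2193, 2857, 3521, 4185, 4849, 5513, 6177, 6841, 7505, 8169, 8833, 9497, 10161, 10825, 11489, 12153, 12817, 13481, 14145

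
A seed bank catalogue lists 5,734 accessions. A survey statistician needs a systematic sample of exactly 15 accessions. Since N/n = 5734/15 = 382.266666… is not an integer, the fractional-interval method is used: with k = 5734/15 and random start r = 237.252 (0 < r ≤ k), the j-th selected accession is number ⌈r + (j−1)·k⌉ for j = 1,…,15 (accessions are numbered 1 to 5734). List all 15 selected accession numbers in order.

j=1: r + 0k = 237.252 → ⌈·⌉ = 238
j=2: r + 1k = 619.518666… → ⌈·⌉ = 620
j=3: r + 2k = 1001.785333… → ⌈·⌉ = 1002
j=4: r + 3k = 1384.052 → ⌈·⌉ = 1385
j=5: r + 4k = 1766.318666… → ⌈·⌉ = 1767
j=6: r + 5k = 2148.585333… → ⌈·⌉ = 2149
j=7: r + 6k = 2530.852 → ⌈·⌉ = 2531
j=8: r + 7k = 2913.118666… → ⌈·⌉ = 2914
j=9: r + 8k = 3295.385333… → ⌈·⌉ = 3296
j=10: r + 9k = 3677.652 → ⌈·⌉ = 3678
j=11: r + 10k = 4059.918666… → ⌈·⌉ = 4060
j=12: r + 11k = 4442.185333… → ⌈·⌉ = 4443
j=13: r + 12k = 4824.452 → ⌈·⌉ = 4825
j=14: r + 13k = 5206.718666… → ⌈·⌉ = 5207
j=15: r + 14k = 5588.985333… → ⌈·⌉ = 5589

238, 620, 1002, 1385, 1767, 2149, 2531, 2914, 3296, 3678, 4060, 4443, 4825, 5207, 5589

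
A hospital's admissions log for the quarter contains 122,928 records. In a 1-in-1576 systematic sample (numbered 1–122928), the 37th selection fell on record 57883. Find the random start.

1147

k = 1576
r = 57883 − (37−1)×1576 = 57883 − 56736 = 1147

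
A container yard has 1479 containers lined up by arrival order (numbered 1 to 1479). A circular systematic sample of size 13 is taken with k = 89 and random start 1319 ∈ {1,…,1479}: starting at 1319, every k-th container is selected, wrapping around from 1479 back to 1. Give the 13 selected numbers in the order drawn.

Selection 1: 1319
Selection 2: 1319 + 89 = 1408
Selection 3: 1408 + 89 = 1497 → 1497 − 1479 = 18
Selection 4: 18 + 89 = 107
Selection 5: 107 + 89 = 196
Selection 6: 196 + 89 = 285
Selection 7: 285 + 89 = 374
Selection 8: 374 + 89 = 463
Selection 9: 463 + 89 = 552
Selection 10: 552 + 89 = 641
Selection 11: 641 + 89 = 730
Selection 12: 730 + 89 = 819
Selection 13: 819 + 89 = 908

1319, 1408, 18, 107, 196, 285, 374, 463, 552, 641, 730, 819, 908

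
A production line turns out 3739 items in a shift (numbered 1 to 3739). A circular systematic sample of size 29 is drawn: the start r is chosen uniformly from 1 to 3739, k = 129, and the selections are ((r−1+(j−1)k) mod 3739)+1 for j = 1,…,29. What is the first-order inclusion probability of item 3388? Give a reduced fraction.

29/3739

For each position j, as r ranges over 1…3739 the j-th selection hits every item exactly once, so item 3388 is selected for exactly 29 of the 3739 starts.
Inclusion probability = 29/3739.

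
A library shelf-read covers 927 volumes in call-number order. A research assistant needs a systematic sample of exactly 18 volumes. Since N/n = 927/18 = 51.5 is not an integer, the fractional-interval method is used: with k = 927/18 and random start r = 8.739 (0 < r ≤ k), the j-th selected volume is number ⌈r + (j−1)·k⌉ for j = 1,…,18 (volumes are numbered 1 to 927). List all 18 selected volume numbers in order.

j=1: r + 0k = 8.739 → ⌈·⌉ = 9
j=2: r + 1k = 60.239 → ⌈·⌉ = 61
j=3: r + 2k = 111.739 → ⌈·⌉ = 112
j=4: r + 3k = 163.239 → ⌈·⌉ = 164
j=5: r + 4k = 214.739 → ⌈·⌉ = 215
j=6: r + 5k = 266.239 → ⌈·⌉ = 267
j=7: r + 6k = 317.739 → ⌈·⌉ = 318
j=8: r + 7k = 369.239 → ⌈·⌉ = 370
j=9: r + 8k = 420.739 → ⌈·⌉ = 421
j=10: r + 9k = 472.239 → ⌈·⌉ = 473
j=11: r + 10k = 523.739 → ⌈·⌉ = 524
j=12: r + 11k = 575.239 → ⌈·⌉ = 576
j=13: r + 12k = 626.739 → ⌈·⌉ = 627
j=14: r + 13k = 678.239 → ⌈·⌉ = 679
j=15: r + 14k = 729.739 → ⌈·⌉ = 730
j=16: r + 15k = 781.239 → ⌈·⌉ = 782
j=17: r + 16k = 832.739 → ⌈·⌉ = 833
j=18: r + 17k = 884.239 → ⌈·⌉ = 885

9, 61, 112, 164, 215, 267, 318, 370, 421, 473, 524, 576, 627, 679, 730, 782, 833, 885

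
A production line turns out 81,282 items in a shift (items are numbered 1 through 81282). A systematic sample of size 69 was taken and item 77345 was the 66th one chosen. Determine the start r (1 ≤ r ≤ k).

k = 81282/69 = 1178
r = 77345 − (66−1)×1178 = 77345 − 76570 = 775

775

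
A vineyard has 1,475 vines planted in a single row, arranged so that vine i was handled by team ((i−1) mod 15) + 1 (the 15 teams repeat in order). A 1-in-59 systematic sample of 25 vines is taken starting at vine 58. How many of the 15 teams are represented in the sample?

Consecutive selections differ by k = 59, so their team numbers differ by 59 mod 15 = 14.
gcd(59, 15) = 1, so the sample visits 15/1 = 15 distinct residues mod 15.
Start 58 is team 13; the teams hit are 1, 2, 3, 4, 5, 6, 7, 8, 9, 10, 11, 12, 13, 14, 15.

15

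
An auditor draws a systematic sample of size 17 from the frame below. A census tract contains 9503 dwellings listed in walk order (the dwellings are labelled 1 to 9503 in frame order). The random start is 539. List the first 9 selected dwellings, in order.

k = N/n = 9503/17 = 559
dwelling 1: 539
dwelling 2: 539 + 559 = 1098
dwelling 3: 1098 + 559 = 1657
dwelling 4: 1657 + 559 = 2216
dwelling 5: 2216 + 559 = 2775
dwelling 6: 2775 + 559 = 3334
dwelling 7: 3334 + 559 = 3893
dwelling 8: 3893 + 559 = 4452
dwelling 9: 4452 + 559 = 5011

539, 1098, 1657, 2216, 2775, 3334, 3893, 4452, 5011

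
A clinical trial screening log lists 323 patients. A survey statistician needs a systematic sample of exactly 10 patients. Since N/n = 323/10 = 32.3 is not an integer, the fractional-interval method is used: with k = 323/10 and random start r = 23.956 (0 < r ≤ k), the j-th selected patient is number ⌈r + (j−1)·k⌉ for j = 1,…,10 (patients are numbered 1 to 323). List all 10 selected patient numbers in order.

j=1: r + 0k = 23.956 → ⌈·⌉ = 24
j=2: r + 1k = 56.256 → ⌈·⌉ = 57
j=3: r + 2k = 88.556 → ⌈·⌉ = 89
j=4: r + 3k = 120.856 → ⌈·⌉ = 121
j=5: r + 4k = 153.156 → ⌈·⌉ = 154
j=6: r + 5k = 185.456 → ⌈·⌉ = 186
j=7: r + 6k = 217.756 → ⌈·⌉ = 218
j=8: r + 7k = 250.056 → ⌈·⌉ = 251
j=9: r + 8k = 282.356 → ⌈·⌉ = 283
j=10: r + 9k = 314.656 → ⌈·⌉ = 315

24, 57, 89, 121, 154, 186, 218, 251, 283, 315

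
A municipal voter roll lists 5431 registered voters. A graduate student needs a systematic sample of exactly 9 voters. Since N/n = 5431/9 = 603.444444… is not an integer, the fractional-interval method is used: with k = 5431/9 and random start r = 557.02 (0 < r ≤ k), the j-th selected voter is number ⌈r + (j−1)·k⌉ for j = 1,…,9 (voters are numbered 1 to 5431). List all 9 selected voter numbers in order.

558, 1161, 1764, 2368, 2971, 3575, 4178, 4782, 5385

j=1: r + 0k = 557.02 → ⌈·⌉ = 558
j=2: r + 1k = 1160.464444… → ⌈·⌉ = 1161
j=3: r + 2k = 1763.908888… → ⌈·⌉ = 1764
j=4: r + 3k = 2367.353333… → ⌈·⌉ = 2368
j=5: r + 4k = 2970.797777… → ⌈·⌉ = 2971
j=6: r + 5k = 3574.242222… → ⌈·⌉ = 3575
j=7: r + 6k = 4177.686666… → ⌈·⌉ = 4178
j=8: r + 7k = 4781.131111… → ⌈·⌉ = 4782
j=9: r + 8k = 5384.575555… → ⌈·⌉ = 5385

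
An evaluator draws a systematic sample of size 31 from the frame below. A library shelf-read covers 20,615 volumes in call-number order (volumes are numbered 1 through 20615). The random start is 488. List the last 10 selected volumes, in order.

14453, 15118, 15783, 16448, 17113, 17778, 18443, 19108, 19773, 20438

k = N/n = 20615/31 = 665
22nd selection = 488 + 21×665 = 14453
23rd: 14453 + 665 = 15118
24th: 15118 + 665 = 15783
25th: 15783 + 665 = 16448
26th: 16448 + 665 = 17113
27th: 17113 + 665 = 17778
28th: 17778 + 665 = 18443
29th: 18443 + 665 = 19108
30th: 19108 + 665 = 19773
31st: 19773 + 665 = 20438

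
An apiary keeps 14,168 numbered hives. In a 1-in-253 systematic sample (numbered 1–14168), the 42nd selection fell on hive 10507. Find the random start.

134

k = 253
r = 10507 − (42−1)×253 = 10507 − 10373 = 134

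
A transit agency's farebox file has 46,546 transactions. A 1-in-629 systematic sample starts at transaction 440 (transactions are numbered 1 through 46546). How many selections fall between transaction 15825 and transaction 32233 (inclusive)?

26

k = 629
First selection ≥ 15825: 440 + ⌈(15825−440)/629⌉·629 = 440 + 25×629 = 16165
Last selection ≤ 32233: 440 + ⌊(32233−440)/629⌋·629 = 440 + 50×629 = 31890
Count = 50 − 25 + 1 = 26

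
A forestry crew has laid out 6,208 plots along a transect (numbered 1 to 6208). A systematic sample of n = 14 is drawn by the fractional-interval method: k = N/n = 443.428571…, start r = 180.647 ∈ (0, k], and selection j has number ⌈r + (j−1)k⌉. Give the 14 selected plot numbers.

181, 625, 1068, 1511, 1955, 2398, 2842, 3285, 3729, 4172, 4615, 5059, 5502, 5946

j=1: r + 0k = 180.647 → ⌈·⌉ = 181
j=2: r + 1k = 624.075571… → ⌈·⌉ = 625
j=3: r + 2k = 1067.504142… → ⌈·⌉ = 1068
j=4: r + 3k = 1510.932714… → ⌈·⌉ = 1511
j=5: r + 4k = 1954.361285… → ⌈·⌉ = 1955
j=6: r + 5k = 2397.789857… → ⌈·⌉ = 2398
j=7: r + 6k = 2841.218428… → ⌈·⌉ = 2842
j=8: r + 7k = 3284.647 → ⌈·⌉ = 3285
j=9: r + 8k = 3728.075571… → ⌈·⌉ = 3729
j=10: r + 9k = 4171.504142… → ⌈·⌉ = 4172
j=11: r + 10k = 4614.932714… → ⌈·⌉ = 4615
j=12: r + 11k = 5058.361285… → ⌈·⌉ = 5059
j=13: r + 12k = 5501.789857… → ⌈·⌉ = 5502
j=14: r + 13k = 5945.218428… → ⌈·⌉ = 5946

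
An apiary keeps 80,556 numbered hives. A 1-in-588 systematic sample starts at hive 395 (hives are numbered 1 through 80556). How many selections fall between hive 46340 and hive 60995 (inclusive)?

k = 588
First selection ≥ 46340: 395 + ⌈(46340−395)/588⌉·588 = 395 + 79×588 = 46847
Last selection ≤ 60995: 395 + ⌊(60995−395)/588⌋·588 = 395 + 103×588 = 60959
Count = 103 − 79 + 1 = 25

25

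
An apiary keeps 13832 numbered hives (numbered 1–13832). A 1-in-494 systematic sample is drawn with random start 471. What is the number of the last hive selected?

13809

k = 494
28th selection = r + (28−1)·k = 471 + 27×494 = 471 + 13338 = 13809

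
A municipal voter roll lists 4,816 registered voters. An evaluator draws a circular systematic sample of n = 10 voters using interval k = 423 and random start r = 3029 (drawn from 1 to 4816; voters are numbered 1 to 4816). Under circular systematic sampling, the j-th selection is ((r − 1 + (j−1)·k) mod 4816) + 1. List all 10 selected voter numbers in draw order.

3029, 3452, 3875, 4298, 4721, 328, 751, 1174, 1597, 2020

Selection 1: 3029
Selection 2: 3029 + 423 = 3452
Selection 3: 3452 + 423 = 3875
Selection 4: 3875 + 423 = 4298
Selection 5: 4298 + 423 = 4721
Selection 6: 4721 + 423 = 5144 → 5144 − 4816 = 328
Selection 7: 328 + 423 = 751
Selection 8: 751 + 423 = 1174
Selection 9: 1174 + 423 = 1597
Selection 10: 1597 + 423 = 2020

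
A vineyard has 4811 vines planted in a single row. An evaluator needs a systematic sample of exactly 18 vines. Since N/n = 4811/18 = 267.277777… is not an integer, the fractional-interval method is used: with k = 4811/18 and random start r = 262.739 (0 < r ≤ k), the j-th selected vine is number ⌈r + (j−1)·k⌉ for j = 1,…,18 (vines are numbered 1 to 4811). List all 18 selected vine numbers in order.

263, 531, 798, 1065, 1332, 1600, 1867, 2134, 2401, 2669, 2936, 3203, 3471, 3738, 4005, 4272, 4540, 4807

j=1: r + 0k = 262.739 → ⌈·⌉ = 263
j=2: r + 1k = 530.016777… → ⌈·⌉ = 531
j=3: r + 2k = 797.294555… → ⌈·⌉ = 798
j=4: r + 3k = 1064.572333… → ⌈·⌉ = 1065
j=5: r + 4k = 1331.850111… → ⌈·⌉ = 1332
j=6: r + 5k = 1599.127888… → ⌈·⌉ = 1600
j=7: r + 6k = 1866.405666… → ⌈·⌉ = 1867
j=8: r + 7k = 2133.683444… → ⌈·⌉ = 2134
j=9: r + 8k = 2400.961222… → ⌈·⌉ = 2401
j=10: r + 9k = 2668.239 → ⌈·⌉ = 2669
j=11: r + 10k = 2935.516777… → ⌈·⌉ = 2936
j=12: r + 11k = 3202.794555… → ⌈·⌉ = 3203
j=13: r + 12k = 3470.072333… → ⌈·⌉ = 3471
j=14: r + 13k = 3737.350111… → ⌈·⌉ = 3738
j=15: r + 14k = 4004.627888… → ⌈·⌉ = 4005
j=16: r + 15k = 4271.905666… → ⌈·⌉ = 4272
j=17: r + 16k = 4539.183444… → ⌈·⌉ = 4540
j=18: r + 17k = 4806.461222… → ⌈·⌉ = 4807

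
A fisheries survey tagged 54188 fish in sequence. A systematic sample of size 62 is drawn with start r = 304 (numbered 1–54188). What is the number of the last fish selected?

k = 54188/62 = 874
62nd selection = r + (62−1)·k = 304 + 61×874 = 304 + 53314 = 53618

53618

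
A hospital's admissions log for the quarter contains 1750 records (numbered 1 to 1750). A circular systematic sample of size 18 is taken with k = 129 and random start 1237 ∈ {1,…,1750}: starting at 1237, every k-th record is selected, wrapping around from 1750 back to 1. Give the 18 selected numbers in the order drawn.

1237, 1366, 1495, 1624, 3, 132, 261, 390, 519, 648, 777, 906, 1035, 1164, 1293, 1422, 1551, 1680

Selection 1: 1237
Selection 2: 1237 + 129 = 1366
Selection 3: 1366 + 129 = 1495
Selection 4: 1495 + 129 = 1624
Selection 5: 1624 + 129 = 1753 → 1753 − 1750 = 3
Selection 6: 3 + 129 = 132
Selection 7: 132 + 129 = 261
Selection 8: 261 + 129 = 390
Selection 9: 390 + 129 = 519
Selection 10: 519 + 129 = 648
Selection 11: 648 + 129 = 777
Selection 12: 777 + 129 = 906
Selection 13: 906 + 129 = 1035
Selection 14: 1035 + 129 = 1164
Selection 15: 1164 + 129 = 1293
Selection 16: 1293 + 129 = 1422
Selection 17: 1422 + 129 = 1551
Selection 18: 1551 + 129 = 1680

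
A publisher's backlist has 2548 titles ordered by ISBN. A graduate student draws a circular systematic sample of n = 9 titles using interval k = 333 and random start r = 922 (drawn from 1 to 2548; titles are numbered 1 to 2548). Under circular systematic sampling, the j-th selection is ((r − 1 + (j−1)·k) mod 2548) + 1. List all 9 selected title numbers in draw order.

922, 1255, 1588, 1921, 2254, 39, 372, 705, 1038

Selection 1: 922
Selection 2: 922 + 333 = 1255
Selection 3: 1255 + 333 = 1588
Selection 4: 1588 + 333 = 1921
Selection 5: 1921 + 333 = 2254
Selection 6: 2254 + 333 = 2587 → 2587 − 2548 = 39
Selection 7: 39 + 333 = 372
Selection 8: 372 + 333 = 705
Selection 9: 705 + 333 = 1038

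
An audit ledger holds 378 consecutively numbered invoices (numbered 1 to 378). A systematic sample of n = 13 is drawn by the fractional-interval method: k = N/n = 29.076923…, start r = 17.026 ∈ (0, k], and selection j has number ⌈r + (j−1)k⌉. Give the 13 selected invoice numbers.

j=1: r + 0k = 17.026 → ⌈·⌉ = 18
j=2: r + 1k = 46.102923… → ⌈·⌉ = 47
j=3: r + 2k = 75.179846… → ⌈·⌉ = 76
j=4: r + 3k = 104.256769… → ⌈·⌉ = 105
j=5: r + 4k = 133.333692… → ⌈·⌉ = 134
j=6: r + 5k = 162.410615… → ⌈·⌉ = 163
j=7: r + 6k = 191.487538… → ⌈·⌉ = 192
j=8: r + 7k = 220.564461… → ⌈·⌉ = 221
j=9: r + 8k = 249.641384… → ⌈·⌉ = 250
j=10: r + 9k = 278.718307… → ⌈·⌉ = 279
j=11: r + 10k = 307.795230… → ⌈·⌉ = 308
j=12: r + 11k = 336.872153… → ⌈·⌉ = 337
j=13: r + 12k = 365.949076… → ⌈·⌉ = 366

18, 47, 76, 105, 134, 163, 192, 221, 250, 279, 308, 337, 366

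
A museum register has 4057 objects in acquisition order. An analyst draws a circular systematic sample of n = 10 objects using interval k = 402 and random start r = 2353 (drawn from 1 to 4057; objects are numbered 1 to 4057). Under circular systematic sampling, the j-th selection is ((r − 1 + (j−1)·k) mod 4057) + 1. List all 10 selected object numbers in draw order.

Selection 1: 2353
Selection 2: 2353 + 402 = 2755
Selection 3: 2755 + 402 = 3157
Selection 4: 3157 + 402 = 3559
Selection 5: 3559 + 402 = 3961
Selection 6: 3961 + 402 = 4363 → 4363 − 4057 = 306
Selection 7: 306 + 402 = 708
Selection 8: 708 + 402 = 1110
Selection 9: 1110 + 402 = 1512
Selection 10: 1512 + 402 = 1914

2353, 2755, 3157, 3559, 3961, 306, 708, 1110, 1512, 1914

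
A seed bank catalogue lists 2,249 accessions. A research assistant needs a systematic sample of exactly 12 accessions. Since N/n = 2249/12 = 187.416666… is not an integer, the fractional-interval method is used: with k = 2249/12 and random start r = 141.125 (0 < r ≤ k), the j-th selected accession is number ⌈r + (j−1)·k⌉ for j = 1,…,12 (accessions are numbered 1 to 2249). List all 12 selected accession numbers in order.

142, 329, 516, 704, 891, 1079, 1266, 1454, 1641, 1828, 2016, 2203

j=1: r + 0k = 141.125 → ⌈·⌉ = 142
j=2: r + 1k = 328.541666… → ⌈·⌉ = 329
j=3: r + 2k = 515.958333… → ⌈·⌉ = 516
j=4: r + 3k = 703.375 → ⌈·⌉ = 704
j=5: r + 4k = 890.791666… → ⌈·⌉ = 891
j=6: r + 5k = 1078.208333… → ⌈·⌉ = 1079
j=7: r + 6k = 1265.625 → ⌈·⌉ = 1266
j=8: r + 7k = 1453.041666… → ⌈·⌉ = 1454
j=9: r + 8k = 1640.458333… → ⌈·⌉ = 1641
j=10: r + 9k = 1827.875 → ⌈·⌉ = 1828
j=11: r + 10k = 2015.291666… → ⌈·⌉ = 2016
j=12: r + 11k = 2202.708333… → ⌈·⌉ = 2203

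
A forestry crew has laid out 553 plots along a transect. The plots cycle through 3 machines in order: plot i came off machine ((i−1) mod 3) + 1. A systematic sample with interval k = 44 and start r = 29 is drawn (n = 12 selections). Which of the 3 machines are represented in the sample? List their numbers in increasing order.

1, 2, 3

Consecutive selections differ by k = 44, so their machine numbers differ by 44 mod 3 = 2.
gcd(44, 3) = 1, so the sample visits 3/1 = 3 distinct residues mod 3.
Start 29 is machine 2; the machines hit are 1, 2, 3.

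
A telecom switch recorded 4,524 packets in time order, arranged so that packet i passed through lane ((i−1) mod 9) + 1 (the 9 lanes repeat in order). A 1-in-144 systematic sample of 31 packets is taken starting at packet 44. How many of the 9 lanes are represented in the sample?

1

Consecutive selections differ by k = 144, so their lane numbers differ by 144 mod 9 = 0.
gcd(144, 9) = 9, so the sample visits 9/9 = 1 distinct residues mod 9.
Start 44 is lane 8; the lanes hit are 8.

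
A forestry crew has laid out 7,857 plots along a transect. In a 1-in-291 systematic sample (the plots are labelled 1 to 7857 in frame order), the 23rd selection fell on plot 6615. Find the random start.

k = 291
r = 6615 − (23−1)×291 = 6615 − 6402 = 213

213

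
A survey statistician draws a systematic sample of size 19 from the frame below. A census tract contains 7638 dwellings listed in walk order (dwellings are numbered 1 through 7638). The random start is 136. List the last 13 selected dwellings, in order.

2548, 2950, 3352, 3754, 4156, 4558, 4960, 5362, 5764, 6166, 6568, 6970, 7372

k = N/n = 7638/19 = 402
7th selection = 136 + 6×402 = 2548
8th: 2548 + 402 = 2950
9th: 2950 + 402 = 3352
10th: 3352 + 402 = 3754
11th: 3754 + 402 = 4156
12th: 4156 + 402 = 4558
13th: 4558 + 402 = 4960
14th: 4960 + 402 = 5362
15th: 5362 + 402 = 5764
16th: 5764 + 402 = 6166
17th: 6166 + 402 = 6568
18th: 6568 + 402 = 6970
19th: 6970 + 402 = 7372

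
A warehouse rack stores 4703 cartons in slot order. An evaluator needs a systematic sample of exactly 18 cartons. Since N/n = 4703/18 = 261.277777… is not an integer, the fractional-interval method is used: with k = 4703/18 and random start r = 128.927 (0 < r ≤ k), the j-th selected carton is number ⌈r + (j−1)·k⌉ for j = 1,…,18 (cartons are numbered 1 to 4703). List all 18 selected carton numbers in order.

j=1: r + 0k = 128.927 → ⌈·⌉ = 129
j=2: r + 1k = 390.204777… → ⌈·⌉ = 391
j=3: r + 2k = 651.482555… → ⌈·⌉ = 652
j=4: r + 3k = 912.760333… → ⌈·⌉ = 913
j=5: r + 4k = 1174.038111… → ⌈·⌉ = 1175
j=6: r + 5k = 1435.315888… → ⌈·⌉ = 1436
j=7: r + 6k = 1696.593666… → ⌈·⌉ = 1697
j=8: r + 7k = 1957.871444… → ⌈·⌉ = 1958
j=9: r + 8k = 2219.149222… → ⌈·⌉ = 2220
j=10: r + 9k = 2480.427 → ⌈·⌉ = 2481
j=11: r + 10k = 2741.704777… → ⌈·⌉ = 2742
j=12: r + 11k = 3002.982555… → ⌈·⌉ = 3003
j=13: r + 12k = 3264.260333… → ⌈·⌉ = 3265
j=14: r + 13k = 3525.538111… → ⌈·⌉ = 3526
j=15: r + 14k = 3786.815888… → ⌈·⌉ = 3787
j=16: r + 15k = 4048.093666… → ⌈·⌉ = 4049
j=17: r + 16k = 4309.371444… → ⌈·⌉ = 4310
j=18: r + 17k = 4570.649222… → ⌈·⌉ = 4571

129, 391, 652, 913, 1175, 1436, 1697, 1958, 2220, 2481, 2742, 3003, 3265, 3526, 3787, 4049, 4310, 4571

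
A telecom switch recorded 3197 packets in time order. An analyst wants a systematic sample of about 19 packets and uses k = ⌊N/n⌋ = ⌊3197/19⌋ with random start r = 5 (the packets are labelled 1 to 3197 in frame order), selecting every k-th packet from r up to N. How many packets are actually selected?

20

k = ⌊3197/19⌋ = 168
Achieved size = ⌊(3197 − 5)/168⌋ + 1 = ⌊3192/168⌋ + 1 = 19 + 1 = 20
(last selection: 5 + 19×168 = 3197 ≤ 3197; next would be 3365 > 3197)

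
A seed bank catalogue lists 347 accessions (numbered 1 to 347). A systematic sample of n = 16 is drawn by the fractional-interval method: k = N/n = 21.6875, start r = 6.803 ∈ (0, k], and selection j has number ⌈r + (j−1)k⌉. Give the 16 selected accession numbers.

7, 29, 51, 72, 94, 116, 137, 159, 181, 202, 224, 246, 268, 289, 311, 333

j=1: r + 0k = 6.803 → ⌈·⌉ = 7
j=2: r + 1k = 28.4905 → ⌈·⌉ = 29
j=3: r + 2k = 50.178 → ⌈·⌉ = 51
j=4: r + 3k = 71.8655 → ⌈·⌉ = 72
j=5: r + 4k = 93.553 → ⌈·⌉ = 94
j=6: r + 5k = 115.2405 → ⌈·⌉ = 116
j=7: r + 6k = 136.928 → ⌈·⌉ = 137
j=8: r + 7k = 158.6155 → ⌈·⌉ = 159
j=9: r + 8k = 180.303 → ⌈·⌉ = 181
j=10: r + 9k = 201.9905 → ⌈·⌉ = 202
j=11: r + 10k = 223.678 → ⌈·⌉ = 224
j=12: r + 11k = 245.3655 → ⌈·⌉ = 246
j=13: r + 12k = 267.053 → ⌈·⌉ = 268
j=14: r + 13k = 288.7405 → ⌈·⌉ = 289
j=15: r + 14k = 310.428 → ⌈·⌉ = 311
j=16: r + 15k = 332.1155 → ⌈·⌉ = 333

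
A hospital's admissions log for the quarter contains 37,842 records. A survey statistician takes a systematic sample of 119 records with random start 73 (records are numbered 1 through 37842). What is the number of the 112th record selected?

35371

k = 37842/119 = 318
112th selection = r + (112−1)·k = 73 + 111×318 = 73 + 35298 = 35371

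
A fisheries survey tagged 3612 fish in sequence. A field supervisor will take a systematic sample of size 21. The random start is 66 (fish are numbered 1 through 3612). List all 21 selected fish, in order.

k = N/n = 3612/21 = 172
fish 1: 66
fish 2: 66 + 172 = 238
fish 3: 238 + 172 = 410
fish 4: 410 + 172 = 582
fish 5: 582 + 172 = 754
fish 6: 754 + 172 = 926
fish 7: 926 + 172 = 1098
fish 8: 1098 + 172 = 1270
fish 9: 1270 + 172 = 1442
fish 10: 1442 + 172 = 1614
fish 11: 1614 + 172 = 1786
fish 12: 1786 + 172 = 1958
fish 13: 1958 + 172 = 2130
fish 14: 2130 + 172 = 2302
fish 15: 2302 + 172 = 2474
fish 16: 2474 + 172 = 2646
fish 17: 2646 + 172 = 2818
fish 18: 2818 + 172 = 2990
fish 19: 2990 + 172 = 3162
fish 20: 3162 + 172 = 3334
fish 21: 3334 + 172 = 3506

66, 238, 410, 582, 754, 926, 1098, 1270, 1442, 1614, 1786, 1958, 2130, 2302, 2474, 2646, 2818, 2990, 3162, 3334, 3506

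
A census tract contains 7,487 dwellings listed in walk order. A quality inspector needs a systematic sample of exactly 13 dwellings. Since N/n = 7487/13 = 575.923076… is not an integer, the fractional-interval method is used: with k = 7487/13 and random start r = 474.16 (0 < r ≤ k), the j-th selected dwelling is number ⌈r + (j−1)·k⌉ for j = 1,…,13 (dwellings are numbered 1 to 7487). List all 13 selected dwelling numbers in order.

475, 1051, 1627, 2202, 2778, 3354, 3930, 4506, 5082, 5658, 6234, 6810, 7386

j=1: r + 0k = 474.16 → ⌈·⌉ = 475
j=2: r + 1k = 1050.083076… → ⌈·⌉ = 1051
j=3: r + 2k = 1626.006153… → ⌈·⌉ = 1627
j=4: r + 3k = 2201.929230… → ⌈·⌉ = 2202
j=5: r + 4k = 2777.852307… → ⌈·⌉ = 2778
j=6: r + 5k = 3353.775384… → ⌈·⌉ = 3354
j=7: r + 6k = 3929.698461… → ⌈·⌉ = 3930
j=8: r + 7k = 4505.621538… → ⌈·⌉ = 4506
j=9: r + 8k = 5081.544615… → ⌈·⌉ = 5082
j=10: r + 9k = 5657.467692… → ⌈·⌉ = 5658
j=11: r + 10k = 6233.390769… → ⌈·⌉ = 6234
j=12: r + 11k = 6809.313846… → ⌈·⌉ = 6810
j=13: r + 12k = 7385.236923… → ⌈·⌉ = 7386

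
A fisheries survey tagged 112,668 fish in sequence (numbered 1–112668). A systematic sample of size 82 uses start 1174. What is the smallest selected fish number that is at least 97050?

97354

k = 112668/82 = 1374
Steps past start: ⌈(97050 − 1174)/1374⌉ = ⌈95876/1374⌉ = 70
Selected fish: 1174 + 70×1374 = 97354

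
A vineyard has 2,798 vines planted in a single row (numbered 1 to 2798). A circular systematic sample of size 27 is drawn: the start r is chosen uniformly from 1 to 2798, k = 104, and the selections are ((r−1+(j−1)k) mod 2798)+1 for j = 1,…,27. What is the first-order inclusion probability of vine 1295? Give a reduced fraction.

For each position j, as r ranges over 1…2798 the j-th selection hits every vine exactly once, so vine 1295 is selected for exactly 27 of the 2798 starts.
Inclusion probability = 27/2798.

27/2798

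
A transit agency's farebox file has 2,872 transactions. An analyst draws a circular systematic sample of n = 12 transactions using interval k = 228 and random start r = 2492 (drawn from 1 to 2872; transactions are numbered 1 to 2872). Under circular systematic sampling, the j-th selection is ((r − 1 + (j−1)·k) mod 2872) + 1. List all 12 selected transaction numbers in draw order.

Selection 1: 2492
Selection 2: 2492 + 228 = 2720
Selection 3: 2720 + 228 = 2948 → 2948 − 2872 = 76
Selection 4: 76 + 228 = 304
Selection 5: 304 + 228 = 532
Selection 6: 532 + 228 = 760
Selection 7: 760 + 228 = 988
Selection 8: 988 + 228 = 1216
Selection 9: 1216 + 228 = 1444
Selection 10: 1444 + 228 = 1672
Selection 11: 1672 + 228 = 1900
Selection 12: 1900 + 228 = 2128

2492, 2720, 76, 304, 532, 760, 988, 1216, 1444, 1672, 1900, 2128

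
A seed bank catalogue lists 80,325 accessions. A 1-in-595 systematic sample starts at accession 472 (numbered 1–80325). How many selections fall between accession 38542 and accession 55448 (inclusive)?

k = 595
First selection ≥ 38542: 472 + ⌈(38542−472)/595⌉·595 = 472 + 64×595 = 38552
Last selection ≤ 55448: 472 + ⌊(55448−472)/595⌋·595 = 472 + 92×595 = 55212
Count = 92 − 64 + 1 = 29

29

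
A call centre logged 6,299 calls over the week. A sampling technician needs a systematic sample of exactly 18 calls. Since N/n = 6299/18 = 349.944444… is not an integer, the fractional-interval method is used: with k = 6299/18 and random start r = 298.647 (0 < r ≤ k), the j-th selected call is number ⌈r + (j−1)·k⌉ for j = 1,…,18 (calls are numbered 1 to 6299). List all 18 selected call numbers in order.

299, 649, 999, 1349, 1699, 2049, 2399, 2749, 3099, 3449, 3799, 4149, 4498, 4848, 5198, 5548, 5898, 6248

j=1: r + 0k = 298.647 → ⌈·⌉ = 299
j=2: r + 1k = 648.591444… → ⌈·⌉ = 649
j=3: r + 2k = 998.535888… → ⌈·⌉ = 999
j=4: r + 3k = 1348.480333… → ⌈·⌉ = 1349
j=5: r + 4k = 1698.424777… → ⌈·⌉ = 1699
j=6: r + 5k = 2048.369222… → ⌈·⌉ = 2049
j=7: r + 6k = 2398.313666… → ⌈·⌉ = 2399
j=8: r + 7k = 2748.258111… → ⌈·⌉ = 2749
j=9: r + 8k = 3098.202555… → ⌈·⌉ = 3099
j=10: r + 9k = 3448.147 → ⌈·⌉ = 3449
j=11: r + 10k = 3798.091444… → ⌈·⌉ = 3799
j=12: r + 11k = 4148.035888… → ⌈·⌉ = 4149
j=13: r + 12k = 4497.980333… → ⌈·⌉ = 4498
j=14: r + 13k = 4847.924777… → ⌈·⌉ = 4848
j=15: r + 14k = 5197.869222… → ⌈·⌉ = 5198
j=16: r + 15k = 5547.813666… → ⌈·⌉ = 5548
j=17: r + 16k = 5897.758111… → ⌈·⌉ = 5898
j=18: r + 17k = 6247.702555… → ⌈·⌉ = 6248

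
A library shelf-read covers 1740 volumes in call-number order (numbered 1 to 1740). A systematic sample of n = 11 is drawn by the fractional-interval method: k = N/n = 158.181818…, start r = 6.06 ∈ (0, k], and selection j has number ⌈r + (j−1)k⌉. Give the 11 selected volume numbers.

7, 165, 323, 481, 639, 797, 956, 1114, 1272, 1430, 1588

j=1: r + 0k = 6.06 → ⌈·⌉ = 7
j=2: r + 1k = 164.241818… → ⌈·⌉ = 165
j=3: r + 2k = 322.423636… → ⌈·⌉ = 323
j=4: r + 3k = 480.605454… → ⌈·⌉ = 481
j=5: r + 4k = 638.787272… → ⌈·⌉ = 639
j=6: r + 5k = 796.969090… → ⌈·⌉ = 797
j=7: r + 6k = 955.150909… → ⌈·⌉ = 956
j=8: r + 7k = 1113.332727… → ⌈·⌉ = 1114
j=9: r + 8k = 1271.514545… → ⌈·⌉ = 1272
j=10: r + 9k = 1429.696363… → ⌈·⌉ = 1430
j=11: r + 10k = 1587.878181… → ⌈·⌉ = 1588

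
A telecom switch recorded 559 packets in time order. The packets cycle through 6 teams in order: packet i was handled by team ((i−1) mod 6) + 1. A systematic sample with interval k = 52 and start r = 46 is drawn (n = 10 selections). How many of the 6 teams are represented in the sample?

3

Consecutive selections differ by k = 52, so their team numbers differ by 52 mod 6 = 4.
gcd(52, 6) = 2, so the sample visits 6/2 = 3 distinct residues mod 6.
Start 46 is team 4; the teams hit are 2, 4, 6.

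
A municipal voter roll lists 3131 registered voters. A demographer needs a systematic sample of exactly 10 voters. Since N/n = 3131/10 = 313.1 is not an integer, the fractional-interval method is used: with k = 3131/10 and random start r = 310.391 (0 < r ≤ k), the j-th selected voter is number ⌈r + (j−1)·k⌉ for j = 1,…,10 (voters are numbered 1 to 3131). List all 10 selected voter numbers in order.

311, 624, 937, 1250, 1563, 1876, 2189, 2503, 2816, 3129

j=1: r + 0k = 310.391 → ⌈·⌉ = 311
j=2: r + 1k = 623.491 → ⌈·⌉ = 624
j=3: r + 2k = 936.591 → ⌈·⌉ = 937
j=4: r + 3k = 1249.691 → ⌈·⌉ = 1250
j=5: r + 4k = 1562.791 → ⌈·⌉ = 1563
j=6: r + 5k = 1875.891 → ⌈·⌉ = 1876
j=7: r + 6k = 2188.991 → ⌈·⌉ = 2189
j=8: r + 7k = 2502.091 → ⌈·⌉ = 2503
j=9: r + 8k = 2815.191 → ⌈·⌉ = 2816
j=10: r + 9k = 3128.291 → ⌈·⌉ = 3129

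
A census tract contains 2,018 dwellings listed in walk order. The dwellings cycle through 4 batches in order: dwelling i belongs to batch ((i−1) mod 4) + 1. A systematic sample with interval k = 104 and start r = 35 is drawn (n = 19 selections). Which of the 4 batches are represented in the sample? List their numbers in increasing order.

Consecutive selections differ by k = 104, so their batch numbers differ by 104 mod 4 = 0.
gcd(104, 4) = 4, so the sample visits 4/4 = 1 distinct residues mod 4.
Start 35 is batch 3; the batches hit are 3.

3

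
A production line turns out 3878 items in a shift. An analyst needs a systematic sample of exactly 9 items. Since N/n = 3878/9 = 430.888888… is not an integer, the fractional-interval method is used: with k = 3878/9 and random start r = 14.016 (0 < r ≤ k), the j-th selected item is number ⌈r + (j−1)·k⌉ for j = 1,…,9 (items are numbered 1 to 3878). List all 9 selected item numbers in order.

15, 445, 876, 1307, 1738, 2169, 2600, 3031, 3462

j=1: r + 0k = 14.016 → ⌈·⌉ = 15
j=2: r + 1k = 444.904888… → ⌈·⌉ = 445
j=3: r + 2k = 875.793777… → ⌈·⌉ = 876
j=4: r + 3k = 1306.682666… → ⌈·⌉ = 1307
j=5: r + 4k = 1737.571555… → ⌈·⌉ = 1738
j=6: r + 5k = 2168.460444… → ⌈·⌉ = 2169
j=7: r + 6k = 2599.349333… → ⌈·⌉ = 2600
j=8: r + 7k = 3030.238222… → ⌈·⌉ = 3031
j=9: r + 8k = 3461.127111… → ⌈·⌉ = 3462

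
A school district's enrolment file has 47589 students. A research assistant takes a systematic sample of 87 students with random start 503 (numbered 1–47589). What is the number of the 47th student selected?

25665

k = 47589/87 = 547
47th selection = r + (47−1)·k = 503 + 46×547 = 503 + 25162 = 25665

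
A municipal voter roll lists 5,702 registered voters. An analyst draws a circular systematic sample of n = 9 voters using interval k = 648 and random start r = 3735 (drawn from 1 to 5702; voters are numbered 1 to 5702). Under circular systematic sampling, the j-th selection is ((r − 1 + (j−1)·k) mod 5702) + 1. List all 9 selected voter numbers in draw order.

Selection 1: 3735
Selection 2: 3735 + 648 = 4383
Selection 3: 4383 + 648 = 5031
Selection 4: 5031 + 648 = 5679
Selection 5: 5679 + 648 = 6327 → 6327 − 5702 = 625
Selection 6: 625 + 648 = 1273
Selection 7: 1273 + 648 = 1921
Selection 8: 1921 + 648 = 2569
Selection 9: 2569 + 648 = 3217

3735, 4383, 5031, 5679, 625, 1273, 1921, 2569, 3217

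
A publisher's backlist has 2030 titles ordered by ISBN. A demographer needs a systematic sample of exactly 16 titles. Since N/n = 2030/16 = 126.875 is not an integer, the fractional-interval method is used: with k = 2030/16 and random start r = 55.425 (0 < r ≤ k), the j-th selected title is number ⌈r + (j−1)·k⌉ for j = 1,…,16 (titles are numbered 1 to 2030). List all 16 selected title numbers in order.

j=1: r + 0k = 55.425 → ⌈·⌉ = 56
j=2: r + 1k = 182.3 → ⌈·⌉ = 183
j=3: r + 2k = 309.175 → ⌈·⌉ = 310
j=4: r + 3k = 436.05 → ⌈·⌉ = 437
j=5: r + 4k = 562.925 → ⌈·⌉ = 563
j=6: r + 5k = 689.8 → ⌈·⌉ = 690
j=7: r + 6k = 816.675 → ⌈·⌉ = 817
j=8: r + 7k = 943.55 → ⌈·⌉ = 944
j=9: r + 8k = 1070.425 → ⌈·⌉ = 1071
j=10: r + 9k = 1197.3 → ⌈·⌉ = 1198
j=11: r + 10k = 1324.175 → ⌈·⌉ = 1325
j=12: r + 11k = 1451.05 → ⌈·⌉ = 1452
j=13: r + 12k = 1577.925 → ⌈·⌉ = 1578
j=14: r + 13k = 1704.8 → ⌈·⌉ = 1705
j=15: r + 14k = 1831.675 → ⌈·⌉ = 1832
j=16: r + 15k = 1958.55 → ⌈·⌉ = 1959

56, 183, 310, 437, 563, 690, 817, 944, 1071, 1198, 1325, 1452, 1578, 1705, 1832, 1959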